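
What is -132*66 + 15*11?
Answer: -8547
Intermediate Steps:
-132*66 + 15*11 = -8712 + 165 = -8547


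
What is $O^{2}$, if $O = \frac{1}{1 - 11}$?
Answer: $\frac{1}{100} \approx 0.01$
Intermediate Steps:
$O = - \frac{1}{10}$ ($O = \frac{1}{-10} = - \frac{1}{10} \approx -0.1$)
$O^{2} = \left(- \frac{1}{10}\right)^{2} = \frac{1}{100}$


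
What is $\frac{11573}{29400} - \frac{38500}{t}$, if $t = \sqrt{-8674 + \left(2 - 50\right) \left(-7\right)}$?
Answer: $\frac{11573}{29400} + \frac{1750 i \sqrt{8338}}{379} \approx 0.39364 + 421.63 i$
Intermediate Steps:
$t = i \sqrt{8338}$ ($t = \sqrt{-8674 - -336} = \sqrt{-8674 + 336} = \sqrt{-8338} = i \sqrt{8338} \approx 91.313 i$)
$\frac{11573}{29400} - \frac{38500}{t} = \frac{11573}{29400} - \frac{38500}{i \sqrt{8338}} = 11573 \cdot \frac{1}{29400} - 38500 \left(- \frac{i \sqrt{8338}}{8338}\right) = \frac{11573}{29400} + \frac{1750 i \sqrt{8338}}{379}$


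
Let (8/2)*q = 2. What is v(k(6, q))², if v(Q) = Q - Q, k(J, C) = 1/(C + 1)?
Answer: 0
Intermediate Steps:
q = ½ (q = (¼)*2 = ½ ≈ 0.50000)
k(J, C) = 1/(1 + C)
v(Q) = 0
v(k(6, q))² = 0² = 0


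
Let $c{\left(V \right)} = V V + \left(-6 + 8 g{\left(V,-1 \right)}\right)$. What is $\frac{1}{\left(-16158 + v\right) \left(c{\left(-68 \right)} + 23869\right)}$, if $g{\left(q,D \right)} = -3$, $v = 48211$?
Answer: $\frac{1}{912324539} \approx 1.0961 \cdot 10^{-9}$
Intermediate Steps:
$c{\left(V \right)} = -30 + V^{2}$ ($c{\left(V \right)} = V V + \left(-6 + 8 \left(-3\right)\right) = V^{2} - 30 = -30 + V^{2}$)
$\frac{1}{\left(-16158 + v\right) \left(c{\left(-68 \right)} + 23869\right)} = \frac{1}{\left(-16158 + 48211\right) \left(\left(-30 + \left(-68\right)^{2}\right) + 23869\right)} = \frac{1}{32053 \left(\left(-30 + 4624\right) + 23869\right)} = \frac{1}{32053 \left(4594 + 23869\right)} = \frac{1}{32053 \cdot 28463} = \frac{1}{912324539}$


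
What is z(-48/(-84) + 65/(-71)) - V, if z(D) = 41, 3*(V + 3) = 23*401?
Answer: -9091/3 ≈ -3030.3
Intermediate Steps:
V = 9214/3 (V = -3 + (23*401)/3 = -3 + (1/3)*9223 = -3 + 9223/3 = 9214/3 ≈ 3071.3)
z(-48/(-84) + 65/(-71)) - V = 41 - 1*9214/3 = 41 - 9214/3 = -9091/3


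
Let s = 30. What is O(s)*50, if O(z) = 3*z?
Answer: 4500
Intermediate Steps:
O(s)*50 = (3*30)*50 = 90*50 = 4500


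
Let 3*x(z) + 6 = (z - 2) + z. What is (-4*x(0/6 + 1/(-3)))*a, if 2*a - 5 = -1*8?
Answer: -52/3 ≈ -17.333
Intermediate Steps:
x(z) = -8/3 + 2*z/3 (x(z) = -2 + ((z - 2) + z)/3 = -2 + ((-2 + z) + z)/3 = -2 + (-2 + 2*z)/3 = -2 + (-⅔ + 2*z/3) = -8/3 + 2*z/3)
a = -3/2 (a = 5/2 + (-1*8)/2 = 5/2 + (½)*(-8) = 5/2 - 4 = -3/2 ≈ -1.5000)
(-4*x(0/6 + 1/(-3)))*a = -4*(-8/3 + 2*(0/6 + 1/(-3))/3)*(-3/2) = -4*(-8/3 + 2*(0*(⅙) + 1*(-⅓))/3)*(-3/2) = -4*(-8/3 + 2*(0 - ⅓)/3)*(-3/2) = -4*(-8/3 + (⅔)*(-⅓))*(-3/2) = -4*(-8/3 - 2/9)*(-3/2) = -4*(-26/9)*(-3/2) = (104/9)*(-3/2) = -52/3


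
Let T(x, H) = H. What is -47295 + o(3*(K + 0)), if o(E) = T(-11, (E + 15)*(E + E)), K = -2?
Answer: -47403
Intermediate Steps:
o(E) = 2*E*(15 + E) (o(E) = (E + 15)*(E + E) = (15 + E)*(2*E) = 2*E*(15 + E))
-47295 + o(3*(K + 0)) = -47295 + 2*(3*(-2 + 0))*(15 + 3*(-2 + 0)) = -47295 + 2*(3*(-2))*(15 + 3*(-2)) = -47295 + 2*(-6)*(15 - 6) = -47295 + 2*(-6)*9 = -47295 - 108 = -47403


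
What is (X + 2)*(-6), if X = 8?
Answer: -60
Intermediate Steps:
(X + 2)*(-6) = (8 + 2)*(-6) = 10*(-6) = -60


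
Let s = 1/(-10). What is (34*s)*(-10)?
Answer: 34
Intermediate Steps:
s = -1/10 ≈ -0.10000
(34*s)*(-10) = (34*(-1/10))*(-10) = -17/5*(-10) = 34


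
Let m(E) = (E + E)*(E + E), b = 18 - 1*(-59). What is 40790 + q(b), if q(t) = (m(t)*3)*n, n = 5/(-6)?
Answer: -18500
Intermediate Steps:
n = -5/6 (n = 5*(-1/6) = -5/6 ≈ -0.83333)
b = 77 (b = 18 + 59 = 77)
m(E) = 4*E**2 (m(E) = (2*E)*(2*E) = 4*E**2)
q(t) = -10*t**2 (q(t) = ((4*t**2)*3)*(-5/6) = (12*t**2)*(-5/6) = -10*t**2)
40790 + q(b) = 40790 - 10*77**2 = 40790 - 10*5929 = 40790 - 59290 = -18500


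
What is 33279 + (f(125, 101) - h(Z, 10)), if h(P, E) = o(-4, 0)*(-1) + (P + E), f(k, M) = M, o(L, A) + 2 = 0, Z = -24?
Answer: 33392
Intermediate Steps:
o(L, A) = -2 (o(L, A) = -2 + 0 = -2)
h(P, E) = 2 + E + P (h(P, E) = -2*(-1) + (P + E) = 2 + (E + P) = 2 + E + P)
33279 + (f(125, 101) - h(Z, 10)) = 33279 + (101 - (2 + 10 - 24)) = 33279 + (101 - 1*(-12)) = 33279 + (101 + 12) = 33279 + 113 = 33392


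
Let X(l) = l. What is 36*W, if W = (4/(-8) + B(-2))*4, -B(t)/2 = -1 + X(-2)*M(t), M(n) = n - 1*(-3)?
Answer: 792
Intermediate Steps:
M(n) = 3 + n (M(n) = n + 3 = 3 + n)
B(t) = 14 + 4*t (B(t) = -2*(-1 - 2*(3 + t)) = -2*(-1 + (-6 - 2*t)) = -2*(-7 - 2*t) = 14 + 4*t)
W = 22 (W = (4/(-8) + (14 + 4*(-2)))*4 = (4*(-1/8) + (14 - 8))*4 = (-1/2 + 6)*4 = (11/2)*4 = 22)
36*W = 36*22 = 792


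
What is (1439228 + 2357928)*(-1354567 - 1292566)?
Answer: -10051576953748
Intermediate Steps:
(1439228 + 2357928)*(-1354567 - 1292566) = 3797156*(-2647133) = -10051576953748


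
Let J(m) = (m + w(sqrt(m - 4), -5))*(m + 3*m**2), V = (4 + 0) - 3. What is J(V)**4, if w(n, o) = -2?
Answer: 256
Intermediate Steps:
V = 1 (V = 4 - 3 = 1)
J(m) = (-2 + m)*(m + 3*m**2) (J(m) = (m - 2)*(m + 3*m**2) = (-2 + m)*(m + 3*m**2))
J(V)**4 = (1*(-2 - 5*1 + 3*1**2))**4 = (1*(-2 - 5 + 3*1))**4 = (1*(-2 - 5 + 3))**4 = (1*(-4))**4 = (-4)**4 = 256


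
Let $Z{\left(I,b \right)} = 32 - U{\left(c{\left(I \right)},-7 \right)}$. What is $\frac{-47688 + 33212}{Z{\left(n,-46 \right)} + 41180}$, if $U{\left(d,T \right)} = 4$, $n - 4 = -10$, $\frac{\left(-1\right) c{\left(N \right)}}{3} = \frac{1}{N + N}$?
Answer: $- \frac{3619}{10302} \approx -0.35129$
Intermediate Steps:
$c{\left(N \right)} = - \frac{3}{2 N}$ ($c{\left(N \right)} = - \frac{3}{N + N} = - \frac{3}{2 N}$)
$n = -6$ ($n = 4 - 10 = -6$)
$Z{\left(I,b \right)} = 28$ ($Z{\left(I,b \right)} = 32 - 4 = 28$)
$\frac{-47688 + 33212}{Z{\left(n,-46 \right)} + 41180} = \frac{-47688 + 33212}{28 + 41180} = - \frac{14476}{41208} = \left(-14476\right) \frac{1}{41208} = - \frac{3619}{10302}$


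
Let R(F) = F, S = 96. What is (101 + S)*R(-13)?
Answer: -2561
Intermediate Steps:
(101 + S)*R(-13) = (101 + 96)*(-13) = 197*(-13) = -2561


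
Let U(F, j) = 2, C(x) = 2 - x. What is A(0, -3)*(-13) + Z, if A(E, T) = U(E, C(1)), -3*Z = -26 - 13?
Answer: -13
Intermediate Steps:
Z = 13 (Z = -(-26 - 13)/3 = -⅓*(-39) = 13)
A(E, T) = 2
A(0, -3)*(-13) + Z = 2*(-13) + 13 = -26 + 13 = -13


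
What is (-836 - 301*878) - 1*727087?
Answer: -992201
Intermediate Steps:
(-836 - 301*878) - 1*727087 = (-836 - 264278) - 727087 = -265114 - 727087 = -992201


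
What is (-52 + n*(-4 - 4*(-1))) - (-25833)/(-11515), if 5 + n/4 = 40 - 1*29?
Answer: -624613/11515 ≈ -54.243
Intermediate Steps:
n = 24 (n = -20 + 4*(40 - 1*29) = -20 + 4*(40 - 29) = -20 + 4*11 = -20 + 44 = 24)
(-52 + n*(-4 - 4*(-1))) - (-25833)/(-11515) = (-52 + 24*(-4 - 4*(-1))) - (-25833)/(-11515) = (-52 + 24*(-4 + 4)) - (-25833)*(-1)/11515 = (-52 + 24*0) - 1*25833/11515 = (-52 + 0) - 25833/11515 = -52 - 25833/11515 = -624613/11515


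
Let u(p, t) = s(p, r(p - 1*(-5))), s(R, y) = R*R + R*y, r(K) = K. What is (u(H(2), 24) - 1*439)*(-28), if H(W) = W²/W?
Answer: 11788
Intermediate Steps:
H(W) = W
s(R, y) = R² + R*y
u(p, t) = p*(5 + 2*p) (u(p, t) = p*(p + (p - 1*(-5))) = p*(p + (p + 5)) = p*(p + (5 + p)) = p*(5 + 2*p))
(u(H(2), 24) - 1*439)*(-28) = (2*(5 + 2*2) - 1*439)*(-28) = (2*(5 + 4) - 439)*(-28) = (2*9 - 439)*(-28) = (18 - 439)*(-28) = -421*(-28) = 11788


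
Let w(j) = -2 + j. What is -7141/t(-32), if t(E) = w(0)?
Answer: 7141/2 ≈ 3570.5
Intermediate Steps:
t(E) = -2 (t(E) = -2 + 0 = -2)
-7141/t(-32) = -7141/(-2) = -7141*(-½) = 7141/2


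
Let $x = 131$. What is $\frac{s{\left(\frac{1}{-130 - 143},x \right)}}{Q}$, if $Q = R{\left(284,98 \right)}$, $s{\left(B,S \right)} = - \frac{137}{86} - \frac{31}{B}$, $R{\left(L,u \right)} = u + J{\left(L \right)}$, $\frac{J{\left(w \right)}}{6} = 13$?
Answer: $\frac{727681}{15136} \approx 48.076$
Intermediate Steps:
$J{\left(w \right)} = 78$ ($J{\left(w \right)} = 6 \cdot 13 = 78$)
$R{\left(L,u \right)} = 78 + u$ ($R{\left(L,u \right)} = u + 78 = 78 + u$)
$s{\left(B,S \right)} = - \frac{137}{86} - \frac{31}{B}$ ($s{\left(B,S \right)} = \left(-137\right) \frac{1}{86} - \frac{31}{B} = - \frac{137}{86} - \frac{31}{B}$)
$Q = 176$ ($Q = 78 + 98 = 176$)
$\frac{s{\left(\frac{1}{-130 - 143},x \right)}}{Q} = \frac{- \frac{137}{86} - \frac{31}{\frac{1}{-130 - 143}}}{176} = \left(- \frac{137}{86} - \frac{31}{\frac{1}{-273}}\right) \frac{1}{176} = \left(- \frac{137}{86} - \frac{31}{- \frac{1}{273}}\right) \frac{1}{176} = \left(- \frac{137}{86} - -8463\right) \frac{1}{176} = \left(- \frac{137}{86} + 8463\right) \frac{1}{176} = \frac{727681}{86} \cdot \frac{1}{176} = \frac{727681}{15136}$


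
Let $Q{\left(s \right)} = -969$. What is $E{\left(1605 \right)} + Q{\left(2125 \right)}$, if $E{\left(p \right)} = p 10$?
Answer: $15081$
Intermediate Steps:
$E{\left(p \right)} = 10 p$
$E{\left(1605 \right)} + Q{\left(2125 \right)} = 10 \cdot 1605 - 969 = 16050 - 969 = 15081$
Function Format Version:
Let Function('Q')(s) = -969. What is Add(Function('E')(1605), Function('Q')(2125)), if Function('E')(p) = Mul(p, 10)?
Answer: 15081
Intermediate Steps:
Function('E')(p) = Mul(10, p)
Add(Function('E')(1605), Function('Q')(2125)) = Add(Mul(10, 1605), -969) = Add(16050, -969) = 15081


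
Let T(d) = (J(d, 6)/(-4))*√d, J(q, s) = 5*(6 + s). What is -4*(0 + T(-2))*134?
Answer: 8040*I*√2 ≈ 11370.0*I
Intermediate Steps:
J(q, s) = 30 + 5*s
T(d) = -15*√d (T(d) = ((30 + 5*6)/(-4))*√d = ((30 + 30)*(-¼))*√d = (60*(-¼))*√d = -15*√d)
-4*(0 + T(-2))*134 = -4*(0 - 15*I*√2)*134 = -(-60)*I*√2*134 = (60*I*√2)*134 = 8040*I*√2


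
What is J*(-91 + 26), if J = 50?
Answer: -3250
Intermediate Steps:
J*(-91 + 26) = 50*(-91 + 26) = 50*(-65) = -3250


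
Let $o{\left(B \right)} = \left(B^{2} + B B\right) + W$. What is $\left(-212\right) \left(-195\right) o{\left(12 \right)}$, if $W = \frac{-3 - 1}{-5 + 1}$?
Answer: $11947260$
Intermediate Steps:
$W = 1$ ($W = - \frac{4}{-4} = \left(-4\right) \left(- \frac{1}{4}\right) = 1$)
$o{\left(B \right)} = 1 + 2 B^{2}$ ($o{\left(B \right)} = \left(B^{2} + B B\right) + 1 = \left(B^{2} + B^{2}\right) + 1 = 2 B^{2} + 1 = 1 + 2 B^{2}$)
$\left(-212\right) \left(-195\right) o{\left(12 \right)} = \left(-212\right) \left(-195\right) \left(1 + 2 \cdot 12^{2}\right) = 41340 \left(1 + 2 \cdot 144\right) = 41340 \left(1 + 288\right) = 41340 \cdot 289 = 11947260$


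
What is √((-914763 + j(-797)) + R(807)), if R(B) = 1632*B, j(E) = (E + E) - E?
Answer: 2*√100366 ≈ 633.61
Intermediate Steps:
j(E) = E (j(E) = 2*E - E = E)
√((-914763 + j(-797)) + R(807)) = √((-914763 - 797) + 1632*807) = √(-915560 + 1317024) = √401464 = 2*√100366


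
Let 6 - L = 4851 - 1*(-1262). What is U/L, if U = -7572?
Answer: 7572/6107 ≈ 1.2399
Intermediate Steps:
L = -6107 (L = 6 - (4851 - 1*(-1262)) = 6 - (4851 + 1262) = 6 - 1*6113 = 6 - 6113 = -6107)
U/L = -7572/(-6107) = -7572*(-1/6107) = 7572/6107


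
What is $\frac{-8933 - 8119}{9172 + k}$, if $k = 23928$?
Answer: $- \frac{4263}{8275} \approx -0.51517$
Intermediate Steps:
$\frac{-8933 - 8119}{9172 + k} = \frac{-8933 - 8119}{9172 + 23928} = - \frac{17052}{33100} = \left(-17052\right) \frac{1}{33100} = - \frac{4263}{8275}$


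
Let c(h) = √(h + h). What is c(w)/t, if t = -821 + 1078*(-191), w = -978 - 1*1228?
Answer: -2*I*√1103/206719 ≈ -0.00032132*I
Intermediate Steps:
w = -2206 (w = -978 - 1228 = -2206)
t = -206719 (t = -821 - 205898 = -206719)
c(h) = √2*√h (c(h) = √(2*h) = √2*√h)
c(w)/t = (√2*√(-2206))/(-206719) = (√2*(I*√2206))*(-1/206719) = (2*I*√1103)*(-1/206719) = -2*I*√1103/206719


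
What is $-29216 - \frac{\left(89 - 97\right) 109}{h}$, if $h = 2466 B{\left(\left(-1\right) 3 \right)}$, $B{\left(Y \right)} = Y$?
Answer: $- \frac{108070420}{3699} \approx -29216.0$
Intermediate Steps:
$h = -7398$ ($h = 2466 \left(\left(-1\right) 3\right) = 2466 \left(-3\right) = -7398$)
$-29216 - \frac{\left(89 - 97\right) 109}{h} = -29216 - \frac{\left(89 - 97\right) 109}{-7398} = -29216 - \left(-8\right) 109 \left(- \frac{1}{7398}\right) = -29216 - \left(-872\right) \left(- \frac{1}{7398}\right) = -29216 - \frac{436}{3699} = - \frac{108070420}{3699}$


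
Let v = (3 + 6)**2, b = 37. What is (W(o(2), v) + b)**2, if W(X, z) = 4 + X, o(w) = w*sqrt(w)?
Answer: 1689 + 164*sqrt(2) ≈ 1920.9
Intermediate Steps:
o(w) = w**(3/2)
v = 81 (v = 9**2 = 81)
(W(o(2), v) + b)**2 = ((4 + 2**(3/2)) + 37)**2 = ((4 + 2*sqrt(2)) + 37)**2 = (41 + 2*sqrt(2))**2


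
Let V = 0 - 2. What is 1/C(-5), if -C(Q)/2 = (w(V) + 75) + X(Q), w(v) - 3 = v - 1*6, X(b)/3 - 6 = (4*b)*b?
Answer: -1/776 ≈ -0.0012887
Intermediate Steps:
X(b) = 18 + 12*b**2 (X(b) = 18 + 3*((4*b)*b) = 18 + 3*(4*b**2) = 18 + 12*b**2)
V = -2
w(v) = -3 + v (w(v) = 3 + (v - 1*6) = 3 + (v - 6) = 3 + (-6 + v) = -3 + v)
C(Q) = -176 - 24*Q**2 (C(Q) = -2*(((-3 - 2) + 75) + (18 + 12*Q**2)) = -2*((-5 + 75) + (18 + 12*Q**2)) = -2*(70 + (18 + 12*Q**2)) = -2*(88 + 12*Q**2) = -176 - 24*Q**2)
1/C(-5) = 1/(-176 - 24*(-5)**2) = 1/(-176 - 24*25) = 1/(-176 - 600) = 1/(-776) = -1/776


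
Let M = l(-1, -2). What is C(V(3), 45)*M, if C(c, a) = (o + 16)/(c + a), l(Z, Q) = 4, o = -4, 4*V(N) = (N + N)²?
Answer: 8/9 ≈ 0.88889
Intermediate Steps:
V(N) = N² (V(N) = (N + N)²/4 = (2*N)²/4 = (4*N²)/4 = N²)
M = 4
C(c, a) = 12/(a + c) (C(c, a) = (-4 + 16)/(c + a) = 12/(a + c))
C(V(3), 45)*M = (12/(45 + 3²))*4 = (12/(45 + 9))*4 = (12/54)*4 = (12*(1/54))*4 = (2/9)*4 = 8/9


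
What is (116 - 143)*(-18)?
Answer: 486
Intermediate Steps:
(116 - 143)*(-18) = -27*(-18) = 486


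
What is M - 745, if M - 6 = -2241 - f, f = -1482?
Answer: -1498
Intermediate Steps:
M = -753 (M = 6 + (-2241 - 1*(-1482)) = 6 + (-2241 + 1482) = 6 - 759 = -753)
M - 745 = -753 - 745 = -1498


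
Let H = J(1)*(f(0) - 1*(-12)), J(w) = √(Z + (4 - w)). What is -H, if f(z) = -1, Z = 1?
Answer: -22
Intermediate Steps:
J(w) = √(5 - w) (J(w) = √(1 + (4 - w)) = √(5 - w))
H = 22 (H = √(5 - 1*1)*(-1 - 1*(-12)) = √(5 - 1)*(-1 + 12) = √4*11 = 2*11 = 22)
-H = -1*22 = -22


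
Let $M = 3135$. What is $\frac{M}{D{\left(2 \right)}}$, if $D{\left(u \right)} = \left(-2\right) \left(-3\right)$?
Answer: $\frac{1045}{2} \approx 522.5$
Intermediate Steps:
$D{\left(u \right)} = 6$
$\frac{M}{D{\left(2 \right)}} = \frac{3135}{6} = 3135 \cdot \frac{1}{6} = \frac{1045}{2}$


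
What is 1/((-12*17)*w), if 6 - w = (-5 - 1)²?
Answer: 1/6120 ≈ 0.00016340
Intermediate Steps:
w = -30 (w = 6 - (-5 - 1)² = 6 - 1*(-6)² = 6 - 1*36 = 6 - 36 = -30)
1/((-12*17)*w) = 1/(-12*17*(-30)) = 1/(-204*(-30)) = 1/6120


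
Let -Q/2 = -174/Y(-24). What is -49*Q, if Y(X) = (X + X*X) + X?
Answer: -1421/44 ≈ -32.295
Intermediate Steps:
Y(X) = X² + 2*X (Y(X) = (X + X²) + X = X² + 2*X)
Q = 29/44 (Q = -(-348)/((-24*(2 - 24))) = -(-348)/((-24*(-22))) = -(-348)/528 = -2*(-29/88) = 29/44 ≈ 0.65909)
-49*Q = -49*29/44 = -1421/44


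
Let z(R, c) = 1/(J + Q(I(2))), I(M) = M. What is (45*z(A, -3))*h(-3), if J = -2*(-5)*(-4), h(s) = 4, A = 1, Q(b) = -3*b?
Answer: -90/23 ≈ -3.9130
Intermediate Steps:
J = -40 (J = 10*(-4) = -40)
z(R, c) = -1/46 (z(R, c) = 1/(-40 - 3*2) = 1/(-40 - 6) = 1/(-46) = -1/46)
(45*z(A, -3))*h(-3) = (45*(-1/46))*4 = -45/46*4 = -90/23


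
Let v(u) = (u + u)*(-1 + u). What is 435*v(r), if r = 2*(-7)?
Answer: 182700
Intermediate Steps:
r = -14
v(u) = 2*u*(-1 + u) (v(u) = (2*u)*(-1 + u) = 2*u*(-1 + u))
435*v(r) = 435*(2*(-14)*(-1 - 14)) = 435*(2*(-14)*(-15)) = 435*420 = 182700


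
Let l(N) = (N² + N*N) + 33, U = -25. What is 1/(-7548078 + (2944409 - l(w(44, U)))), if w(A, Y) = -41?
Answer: -1/4607064 ≈ -2.1706e-7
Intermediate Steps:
l(N) = 33 + 2*N² (l(N) = (N² + N²) + 33 = 2*N² + 33 = 33 + 2*N²)
1/(-7548078 + (2944409 - l(w(44, U)))) = 1/(-7548078 + (2944409 - (33 + 2*(-41)²))) = 1/(-7548078 + (2944409 - (33 + 2*1681))) = 1/(-7548078 + (2944409 - (33 + 3362))) = 1/(-7548078 + (2944409 - 1*3395)) = 1/(-7548078 + (2944409 - 3395)) = 1/(-7548078 + 2941014) = 1/(-4607064) = -1/4607064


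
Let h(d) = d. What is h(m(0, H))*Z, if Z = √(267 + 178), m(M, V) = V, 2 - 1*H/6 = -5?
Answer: 42*√445 ≈ 885.99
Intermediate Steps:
H = 42 (H = 12 - 6*(-5) = 12 + 30 = 42)
Z = √445 ≈ 21.095
h(m(0, H))*Z = 42*√445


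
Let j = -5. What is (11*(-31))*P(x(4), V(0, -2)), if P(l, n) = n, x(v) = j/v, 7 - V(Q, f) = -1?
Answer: -2728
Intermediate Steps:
V(Q, f) = 8 (V(Q, f) = 7 - 1*(-1) = 7 + 1 = 8)
x(v) = -5/v
(11*(-31))*P(x(4), V(0, -2)) = (11*(-31))*8 = -341*8 = -2728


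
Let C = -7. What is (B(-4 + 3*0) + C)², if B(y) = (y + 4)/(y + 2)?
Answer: 49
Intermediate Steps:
B(y) = (4 + y)/(2 + y)
(B(-4 + 3*0) + C)² = ((4 + (-4 + 3*0))/(2 + (-4 + 3*0)) - 7)² = ((4 + (-4 + 0))/(2 + (-4 + 0)) - 7)² = ((4 - 4)/(2 - 4) - 7)² = (0/(-2) - 7)² = (-½*0 - 7)² = (0 - 7)² = (-7)² = 49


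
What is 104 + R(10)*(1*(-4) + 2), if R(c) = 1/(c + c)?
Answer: 1039/10 ≈ 103.90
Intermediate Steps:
R(c) = 1/(2*c)
104 + R(10)*(1*(-4) + 2) = 104 + ((½)/10)*(1*(-4) + 2) = 104 + ((½)*(⅒))*(-4 + 2) = 104 + (1/20)*(-2) = 104 - ⅒ = 1039/10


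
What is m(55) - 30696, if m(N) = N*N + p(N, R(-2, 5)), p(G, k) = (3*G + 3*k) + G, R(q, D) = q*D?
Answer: -27481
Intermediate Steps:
R(q, D) = D*q
p(G, k) = 3*k + 4*G
m(N) = -30 + N² + 4*N (m(N) = N*N + (3*(5*(-2)) + 4*N) = N² + (3*(-10) + 4*N) = N² + (-30 + 4*N) = -30 + N² + 4*N)
m(55) - 30696 = (-30 + 55² + 4*55) - 30696 = (-30 + 3025 + 220) - 30696 = 3215 - 30696 = -27481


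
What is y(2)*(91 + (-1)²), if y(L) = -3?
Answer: -276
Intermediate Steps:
y(2)*(91 + (-1)²) = -3*(91 + (-1)²) = -3*(91 + 1) = -3*92 = -276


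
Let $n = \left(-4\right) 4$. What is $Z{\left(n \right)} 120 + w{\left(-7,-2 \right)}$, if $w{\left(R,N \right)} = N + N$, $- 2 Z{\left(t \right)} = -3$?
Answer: $176$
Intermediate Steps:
$n = -16$
$Z{\left(t \right)} = \frac{3}{2}$ ($Z{\left(t \right)} = \left(- \frac{1}{2}\right) \left(-3\right) = \frac{3}{2}$)
$w{\left(R,N \right)} = 2 N$
$Z{\left(n \right)} 120 + w{\left(-7,-2 \right)} = \frac{3}{2} \cdot 120 + 2 \left(-2\right) = 180 - 4 = 176$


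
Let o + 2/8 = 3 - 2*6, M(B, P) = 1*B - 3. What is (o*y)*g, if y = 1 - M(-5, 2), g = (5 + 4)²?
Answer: -26973/4 ≈ -6743.3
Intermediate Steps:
M(B, P) = -3 + B (M(B, P) = B - 3 = -3 + B)
g = 81 (g = 9² = 81)
y = 9 (y = 1 - (-3 - 5) = 1 - 1*(-8) = 1 + 8 = 9)
o = -37/4 (o = -¼ + (3 - 2*6) = -¼ + (3 - 12) = -¼ - 9 = -37/4 ≈ -9.2500)
(o*y)*g = -37/4*9*81 = -333/4*81 = -26973/4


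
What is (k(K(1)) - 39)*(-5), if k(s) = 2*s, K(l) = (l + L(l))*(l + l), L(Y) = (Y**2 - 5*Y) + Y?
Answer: 235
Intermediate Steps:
L(Y) = Y**2 - 4*Y
K(l) = 2*l*(l + l*(-4 + l)) (K(l) = (l + l*(-4 + l))*(l + l) = (l + l*(-4 + l))*(2*l) = 2*l*(l + l*(-4 + l)))
(k(K(1)) - 39)*(-5) = (2*(2*1**2*(-3 + 1)) - 39)*(-5) = (2*(2*1*(-2)) - 39)*(-5) = (2*(-4) - 39)*(-5) = (-8 - 39)*(-5) = -47*(-5) = 235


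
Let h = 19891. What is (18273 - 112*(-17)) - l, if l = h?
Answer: 286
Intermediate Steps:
l = 19891
(18273 - 112*(-17)) - l = (18273 - 112*(-17)) - 1*19891 = (18273 + 1904) - 19891 = 20177 - 19891 = 286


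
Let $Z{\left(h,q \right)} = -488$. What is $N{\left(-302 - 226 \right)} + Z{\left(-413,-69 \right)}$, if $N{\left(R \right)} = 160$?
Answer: $-328$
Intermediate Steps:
$N{\left(-302 - 226 \right)} + Z{\left(-413,-69 \right)} = 160 - 488 = -328$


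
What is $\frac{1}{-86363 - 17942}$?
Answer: $- \frac{1}{104305} \approx -9.5873 \cdot 10^{-6}$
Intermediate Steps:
$\frac{1}{-86363 - 17942} = \frac{1}{-104305} = - \frac{1}{104305}$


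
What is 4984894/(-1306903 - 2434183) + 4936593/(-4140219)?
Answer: -6517795301964/2581485889639 ≈ -2.5248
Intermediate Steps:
4984894/(-1306903 - 2434183) + 4936593/(-4140219) = 4984894/(-3741086) + 4936593*(-1/4140219) = 4984894*(-1/3741086) - 1645531/1380073 = -2492447/1870543 - 1645531/1380073 = -6517795301964/2581485889639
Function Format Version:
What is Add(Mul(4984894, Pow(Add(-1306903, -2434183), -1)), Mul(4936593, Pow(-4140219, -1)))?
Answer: Rational(-6517795301964, 2581485889639) ≈ -2.5248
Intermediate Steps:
Add(Mul(4984894, Pow(Add(-1306903, -2434183), -1)), Mul(4936593, Pow(-4140219, -1))) = Add(Mul(4984894, Pow(-3741086, -1)), Mul(4936593, Rational(-1, 4140219))) = Add(Mul(4984894, Rational(-1, 3741086)), Rational(-1645531, 1380073)) = Add(Rational(-2492447, 1870543), Rational(-1645531, 1380073)) = Rational(-6517795301964, 2581485889639)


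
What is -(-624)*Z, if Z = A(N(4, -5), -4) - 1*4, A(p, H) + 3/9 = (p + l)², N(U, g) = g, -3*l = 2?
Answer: 52000/3 ≈ 17333.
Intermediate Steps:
l = -⅔ (l = -⅓*2 = -⅔ ≈ -0.66667)
A(p, H) = -⅓ + (-⅔ + p)² (A(p, H) = -⅓ + (p - ⅔)² = -⅓ + (-⅔ + p)²)
Z = 250/9 (Z = (-⅓ + (-2 + 3*(-5))²/9) - 1*4 = (-⅓ + (-2 - 15)²/9) - 4 = (-⅓ + (⅑)*(-17)²) - 4 = (-⅓ + (⅑)*289) - 4 = (-⅓ + 289/9) - 4 = 286/9 - 4 = 250/9 ≈ 27.778)
-(-624)*Z = -(-624)*250/9 = -208*(-250/3) = 52000/3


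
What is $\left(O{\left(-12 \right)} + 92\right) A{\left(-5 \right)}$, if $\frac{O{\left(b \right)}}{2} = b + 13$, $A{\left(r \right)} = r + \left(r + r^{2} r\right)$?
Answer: $-12690$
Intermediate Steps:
$A{\left(r \right)} = r^{3} + 2 r$ ($A{\left(r \right)} = r + \left(r + r^{3}\right) = r^{3} + 2 r$)
$O{\left(b \right)} = 26 + 2 b$ ($O{\left(b \right)} = 2 \left(b + 13\right) = 2 \left(13 + b\right) = 26 + 2 b$)
$\left(O{\left(-12 \right)} + 92\right) A{\left(-5 \right)} = \left(\left(26 + 2 \left(-12\right)\right) + 92\right) \left(- 5 \left(2 + \left(-5\right)^{2}\right)\right) = \left(\left(26 - 24\right) + 92\right) \left(- 5 \left(2 + 25\right)\right) = \left(2 + 92\right) \left(\left(-5\right) 27\right) = 94 \left(-135\right) = -12690$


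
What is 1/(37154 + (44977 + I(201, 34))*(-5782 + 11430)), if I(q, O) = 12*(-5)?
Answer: 1/253728370 ≈ 3.9412e-9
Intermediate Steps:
I(q, O) = -60
1/(37154 + (44977 + I(201, 34))*(-5782 + 11430)) = 1/(37154 + (44977 - 60)*(-5782 + 11430)) = 1/(37154 + 44917*5648) = 1/(37154 + 253691216) = 1/253728370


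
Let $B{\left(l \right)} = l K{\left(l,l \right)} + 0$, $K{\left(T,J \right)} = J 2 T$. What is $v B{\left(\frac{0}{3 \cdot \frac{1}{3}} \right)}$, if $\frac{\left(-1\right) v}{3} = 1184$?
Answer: $0$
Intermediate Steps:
$v = -3552$ ($v = \left(-3\right) 1184 = -3552$)
$K{\left(T,J \right)} = 2 J T$
$B{\left(l \right)} = 2 l^{3}$ ($B{\left(l \right)} = l 2 l l + 0 = l 2 l^{2} + 0 = 2 l^{3} + 0 = 2 l^{3}$)
$v B{\left(\frac{0}{3 \cdot \frac{1}{3}} \right)} = - 3552 \cdot 2 \left(\frac{0}{3 \cdot \frac{1}{3}}\right)^{3} = - 3552 \cdot 2 \left(\frac{0}{1}\right)^{3} = - 3552 \cdot 2 \left(0 \cdot 1\right)^{3} = - 3552 \cdot 2 \cdot 0^{3} = - 3552 \cdot 2 \cdot 0 = \left(-3552\right) 0 = 0$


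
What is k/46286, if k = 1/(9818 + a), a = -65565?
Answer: -1/2580305642 ≈ -3.8755e-10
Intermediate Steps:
k = -1/55747 (k = 1/(9818 - 65565) = 1/(-55747) = -1/55747 ≈ -1.7938e-5)
k/46286 = -1/55747/46286 = -1/55747*1/46286 = -1/2580305642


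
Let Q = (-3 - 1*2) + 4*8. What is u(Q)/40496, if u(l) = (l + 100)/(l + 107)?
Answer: 127/5426464 ≈ 2.3404e-5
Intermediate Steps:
Q = 27 (Q = (-3 - 2) + 32 = -5 + 32 = 27)
u(l) = (100 + l)/(107 + l)
u(Q)/40496 = ((100 + 27)/(107 + 27))/40496 = (127/134)*(1/40496) = 127/5426464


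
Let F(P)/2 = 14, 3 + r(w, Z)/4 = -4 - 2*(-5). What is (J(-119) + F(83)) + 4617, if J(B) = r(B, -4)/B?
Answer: 552743/119 ≈ 4644.9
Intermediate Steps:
r(w, Z) = 12 (r(w, Z) = -12 + 4*(-4 - 2*(-5)) = -12 + 4*(-4 + 10) = -12 + 4*6 = -12 + 24 = 12)
F(P) = 28 (F(P) = 2*14 = 28)
J(B) = 12/B
(J(-119) + F(83)) + 4617 = (12/(-119) + 28) + 4617 = (12*(-1/119) + 28) + 4617 = (-12/119 + 28) + 4617 = 3320/119 + 4617 = 552743/119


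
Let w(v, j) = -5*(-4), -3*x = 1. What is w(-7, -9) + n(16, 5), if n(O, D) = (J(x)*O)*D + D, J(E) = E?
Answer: -5/3 ≈ -1.6667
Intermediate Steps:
x = -1/3 (x = -1/3*1 = -1/3 ≈ -0.33333)
w(v, j) = 20
n(O, D) = D - D*O/3 (n(O, D) = (-O/3)*D + D = -D*O/3 + D = D - D*O/3)
w(-7, -9) + n(16, 5) = 20 + (1/3)*5*(3 - 1*16) = 20 + (1/3)*5*(3 - 16) = 20 + (1/3)*5*(-13) = 20 - 65/3 = -5/3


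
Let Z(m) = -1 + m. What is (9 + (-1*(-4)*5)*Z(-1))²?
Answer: 961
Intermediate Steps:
(9 + (-1*(-4)*5)*Z(-1))² = (9 + (-1*(-4)*5)*(-1 - 1))² = (9 + (4*5)*(-2))² = (9 + 20*(-2))² = (9 - 40)² = (-31)² = 961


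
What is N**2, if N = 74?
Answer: 5476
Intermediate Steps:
N**2 = 74**2 = 5476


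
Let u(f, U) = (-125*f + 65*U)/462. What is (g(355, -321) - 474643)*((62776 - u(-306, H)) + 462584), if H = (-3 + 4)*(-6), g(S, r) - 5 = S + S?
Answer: -2738383742640/11 ≈ -2.4894e+11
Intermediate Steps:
g(S, r) = 5 + 2*S (g(S, r) = 5 + (S + S) = 5 + 2*S)
H = -6 (H = 1*(-6) = -6)
u(f, U) = -125*f/462 + 65*U/462 (u(f, U) = (-125*f + 65*U)*(1/462) = -125*f/462 + 65*U/462)
(g(355, -321) - 474643)*((62776 - u(-306, H)) + 462584) = ((5 + 2*355) - 474643)*((62776 - (-125/462*(-306) + (65/462)*(-6))) + 462584) = ((5 + 710) - 474643)*((62776 - (6375/77 - 65/77)) + 462584) = (715 - 474643)*((62776 - 1*6310/77) + 462584) = -473928*((62776 - 6310/77) + 462584) = -473928*(4827442/77 + 462584) = -473928*40446410/77 = -2738383742640/11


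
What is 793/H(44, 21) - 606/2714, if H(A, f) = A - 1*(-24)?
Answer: 1055497/92276 ≈ 11.438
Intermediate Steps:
H(A, f) = 24 + A (H(A, f) = A + 24 = 24 + A)
793/H(44, 21) - 606/2714 = 793/(24 + 44) - 606/2714 = 793/68 - 606*1/2714 = 793*(1/68) - 303/1357 = 793/68 - 303/1357 = 1055497/92276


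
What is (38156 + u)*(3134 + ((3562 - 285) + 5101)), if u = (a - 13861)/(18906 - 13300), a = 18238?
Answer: 1231248191228/2803 ≈ 4.3926e+8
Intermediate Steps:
u = 4377/5606 (u = (18238 - 13861)/(18906 - 13300) = 4377/5606 ≈ 0.78077)
(38156 + u)*(3134 + ((3562 - 285) + 5101)) = (38156 + 4377/5606)*(3134 + ((3562 - 285) + 5101)) = 213906913*(3134 + (3277 + 5101))/5606 = 213906913*(3134 + 8378)/5606 = (213906913/5606)*11512 = 1231248191228/2803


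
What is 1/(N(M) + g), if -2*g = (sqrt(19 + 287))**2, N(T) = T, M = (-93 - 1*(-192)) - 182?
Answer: -1/236 ≈ -0.0042373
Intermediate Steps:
M = -83 (M = (-93 + 192) - 182 = 99 - 182 = -83)
g = -153 (g = -(sqrt(19 + 287))**2/2 = -(sqrt(306))**2/2 = -(3*sqrt(34))**2/2 = -1/2*306 = -153)
1/(N(M) + g) = 1/(-83 - 153) = 1/(-236) = -1/236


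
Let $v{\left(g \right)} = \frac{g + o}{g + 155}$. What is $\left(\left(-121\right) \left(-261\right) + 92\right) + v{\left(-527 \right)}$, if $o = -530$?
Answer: $\frac{11783413}{372} \approx 31676.0$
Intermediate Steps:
$v{\left(g \right)} = \frac{-530 + g}{155 + g}$ ($v{\left(g \right)} = \frac{g - 530}{g + 155} = \frac{-530 + g}{155 + g}$)
$\left(\left(-121\right) \left(-261\right) + 92\right) + v{\left(-527 \right)} = \left(\left(-121\right) \left(-261\right) + 92\right) + \frac{-530 - 527}{155 - 527} = \left(31581 + 92\right) + \frac{1}{-372} \left(-1057\right) = 31673 - - \frac{1057}{372} = 31673 + \frac{1057}{372} = \frac{11783413}{372}$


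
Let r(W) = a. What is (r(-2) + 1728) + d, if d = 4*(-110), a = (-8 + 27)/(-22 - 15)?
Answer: 47637/37 ≈ 1287.5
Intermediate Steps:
a = -19/37 (a = 19/(-37) = 19*(-1/37) = -19/37 ≈ -0.51351)
d = -440
r(W) = -19/37
(r(-2) + 1728) + d = (-19/37 + 1728) - 440 = 63917/37 - 440 = 47637/37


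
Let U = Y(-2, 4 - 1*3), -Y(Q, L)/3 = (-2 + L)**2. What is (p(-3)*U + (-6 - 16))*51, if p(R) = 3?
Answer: -1581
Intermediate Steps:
Y(Q, L) = -3*(-2 + L)**2
U = -3 (U = -3*(-2 + (4 - 1*3))**2 = -3*(-2 + (4 - 3))**2 = -3*(-2 + 1)**2 = -3*(-1)**2 = -3*1 = -3)
(p(-3)*U + (-6 - 16))*51 = (3*(-3) + (-6 - 16))*51 = (-9 - 22)*51 = -31*51 = -1581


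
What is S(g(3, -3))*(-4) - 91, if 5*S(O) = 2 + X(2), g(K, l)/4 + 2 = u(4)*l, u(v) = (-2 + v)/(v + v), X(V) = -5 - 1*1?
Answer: -439/5 ≈ -87.800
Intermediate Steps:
X(V) = -6 (X(V) = -5 - 1 = -6)
u(v) = (-2 + v)/(2*v) (u(v) = (-2 + v)/((2*v)) = (-2 + v)*(1/(2*v)) = (-2 + v)/(2*v))
g(K, l) = -8 + l (g(K, l) = -8 + 4*(((½)*(-2 + 4)/4)*l) = -8 + 4*(((½)*(¼)*2)*l) = -8 + 4*(l/4) = -8 + l)
S(O) = -⅘ (S(O) = (2 - 6)/5 = (⅕)*(-4) = -⅘)
S(g(3, -3))*(-4) - 91 = -⅘*(-4) - 91 = 16/5 - 91 = -439/5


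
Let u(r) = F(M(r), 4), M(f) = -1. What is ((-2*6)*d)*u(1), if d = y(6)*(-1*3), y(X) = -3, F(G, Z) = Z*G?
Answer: 432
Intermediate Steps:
F(G, Z) = G*Z
d = 9 (d = -(-3)*3 = -3*(-3) = 9)
u(r) = -4 (u(r) = -1*4 = -4)
((-2*6)*d)*u(1) = (-2*6*9)*(-4) = -12*9*(-4) = -108*(-4) = 432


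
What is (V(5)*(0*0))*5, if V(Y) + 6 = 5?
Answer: 0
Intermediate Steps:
V(Y) = -1 (V(Y) = -6 + 5 = -1)
(V(5)*(0*0))*5 = -0*0*5 = -1*0*5 = 0*5 = 0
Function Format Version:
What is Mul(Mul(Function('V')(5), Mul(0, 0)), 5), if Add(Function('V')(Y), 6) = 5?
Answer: 0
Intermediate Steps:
Function('V')(Y) = -1 (Function('V')(Y) = Add(-6, 5) = -1)
Mul(Mul(Function('V')(5), Mul(0, 0)), 5) = Mul(Mul(-1, Mul(0, 0)), 5) = Mul(Mul(-1, 0), 5) = Mul(0, 5) = 0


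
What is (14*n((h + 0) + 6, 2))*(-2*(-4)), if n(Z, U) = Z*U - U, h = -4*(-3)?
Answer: 3808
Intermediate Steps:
h = 12
n(Z, U) = -U + U*Z (n(Z, U) = U*Z - U = -U + U*Z)
(14*n((h + 0) + 6, 2))*(-2*(-4)) = (14*(2*(-1 + ((12 + 0) + 6))))*(-2*(-4)) = (14*(2*(-1 + (12 + 6))))*8 = (14*(2*(-1 + 18)))*8 = (14*(2*17))*8 = (14*34)*8 = 476*8 = 3808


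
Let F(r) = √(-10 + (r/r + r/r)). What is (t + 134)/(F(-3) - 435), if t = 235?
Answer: -160515/189233 - 738*I*√2/189233 ≈ -0.84824 - 0.0055154*I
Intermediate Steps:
F(r) = 2*I*√2 (F(r) = √(-10 + (1 + 1)) = √(-10 + 2) = √(-8) = 2*I*√2)
(t + 134)/(F(-3) - 435) = (235 + 134)/(2*I*√2 - 435) = 369/(-435 + 2*I*√2)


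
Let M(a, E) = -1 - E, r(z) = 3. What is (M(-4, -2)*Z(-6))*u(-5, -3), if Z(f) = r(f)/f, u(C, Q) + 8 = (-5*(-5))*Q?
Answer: 83/2 ≈ 41.500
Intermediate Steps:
u(C, Q) = -8 + 25*Q (u(C, Q) = -8 + (-5*(-5))*Q = -8 + 25*Q)
Z(f) = 3/f
(M(-4, -2)*Z(-6))*u(-5, -3) = ((-1 - 1*(-2))*(3/(-6)))*(-8 + 25*(-3)) = ((-1 + 2)*(3*(-⅙)))*(-8 - 75) = (1*(-½))*(-83) = -½*(-83) = 83/2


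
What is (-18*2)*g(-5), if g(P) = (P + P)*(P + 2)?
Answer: -1080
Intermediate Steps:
g(P) = 2*P*(2 + P) (g(P) = (2*P)*(2 + P) = 2*P*(2 + P))
(-18*2)*g(-5) = (-18*2)*(2*(-5)*(2 - 5)) = -72*(-5)*(-3) = -36*30 = -1080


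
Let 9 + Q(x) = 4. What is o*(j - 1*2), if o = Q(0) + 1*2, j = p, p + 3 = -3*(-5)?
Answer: -30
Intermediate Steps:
Q(x) = -5 (Q(x) = -9 + 4 = -5)
p = 12 (p = -3 - 3*(-5) = -3 + 15 = 12)
j = 12
o = -3 (o = -5 + 1*2 = -5 + 2 = -3)
o*(j - 1*2) = -3*(12 - 1*2) = -3*(12 - 2) = -3*10 = -30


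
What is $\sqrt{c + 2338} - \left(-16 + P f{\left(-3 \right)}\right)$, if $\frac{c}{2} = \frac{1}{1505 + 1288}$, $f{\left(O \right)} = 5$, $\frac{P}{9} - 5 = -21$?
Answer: $736 + \frac{2 \sqrt{93053013}}{399} \approx 784.35$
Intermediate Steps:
$P = -144$ ($P = 45 + 9 \left(-21\right) = 45 - 189 = -144$)
$c = \frac{2}{2793}$ ($c = \frac{2}{1505 + 1288} = \frac{2}{2793} \approx 0.00071608$)
$\sqrt{c + 2338} - \left(-16 + P f{\left(-3 \right)}\right) = \sqrt{\frac{2}{2793} + 2338} - \left(-16 - 720\right) = \sqrt{\frac{6530036}{2793}} - \left(-16 - 720\right) = \frac{2 \sqrt{93053013}}{399} - -736 = \frac{2 \sqrt{93053013}}{399} + 736 = 736 + \frac{2 \sqrt{93053013}}{399}$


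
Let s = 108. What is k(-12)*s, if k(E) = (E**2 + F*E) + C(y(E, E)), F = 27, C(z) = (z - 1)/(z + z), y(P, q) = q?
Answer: -38763/2 ≈ -19382.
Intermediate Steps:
C(z) = (-1 + z)/(2*z) (C(z) = (-1 + z)/((2*z)) = (-1 + z)*(1/(2*z)) = (-1 + z)/(2*z))
k(E) = E**2 + 27*E + (-1 + E)/(2*E) (k(E) = (E**2 + 27*E) + (-1 + E)/(2*E) = E**2 + 27*E + (-1 + E)/(2*E))
k(-12)*s = ((1/2)*(-1 - 12 + 2*(-12)**2*(27 - 12))/(-12))*108 = ((1/2)*(-1/12)*(-1 - 12 + 2*144*15))*108 = ((1/2)*(-1/12)*(-1 - 12 + 4320))*108 = ((1/2)*(-1/12)*4307)*108 = -4307/24*108 = -38763/2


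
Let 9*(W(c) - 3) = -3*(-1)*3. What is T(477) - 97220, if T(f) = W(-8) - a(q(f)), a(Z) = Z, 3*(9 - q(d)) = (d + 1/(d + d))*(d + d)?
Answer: 163384/3 ≈ 54461.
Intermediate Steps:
q(d) = 9 - 2*d*(d + 1/(2*d))/3 (q(d) = 9 - (d + 1/(d + d))*(d + d)/3 = 9 - (d + 1/(2*d))*2*d/3 = 9 - 2*d*(d + 1/(2*d))/3)
W(c) = 4 (W(c) = 3 + (-3*(-1)*3)/9 = 3 + (3*3)/9 = 3 + (1/9)*9 = 3 + 1 = 4)
T(f) = -14/3 + 2*f**2/3 (T(f) = 4 - (26/3 - 2*f**2/3) = 4 + (-26/3 + 2*f**2/3) = -14/3 + 2*f**2/3)
T(477) - 97220 = (-14/3 + (2/3)*477**2) - 97220 = (-14/3 + (2/3)*227529) - 97220 = (-14/3 + 151686) - 97220 = 455044/3 - 97220 = 163384/3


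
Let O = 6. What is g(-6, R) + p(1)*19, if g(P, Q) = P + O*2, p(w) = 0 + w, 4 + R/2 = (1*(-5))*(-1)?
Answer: 25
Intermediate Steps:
R = 2 (R = -8 + 2*((1*(-5))*(-1)) = -8 + 2*(-5*(-1)) = -8 + 2*5 = -8 + 10 = 2)
p(w) = w
g(P, Q) = 12 + P (g(P, Q) = P + 6*2 = P + 12 = 12 + P)
g(-6, R) + p(1)*19 = (12 - 6) + 1*19 = 6 + 19 = 25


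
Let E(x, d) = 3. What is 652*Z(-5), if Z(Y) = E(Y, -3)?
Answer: 1956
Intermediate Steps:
Z(Y) = 3
652*Z(-5) = 652*3 = 1956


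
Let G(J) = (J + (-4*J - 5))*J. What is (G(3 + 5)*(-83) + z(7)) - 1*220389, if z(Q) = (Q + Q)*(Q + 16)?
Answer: -200811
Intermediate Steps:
z(Q) = 2*Q*(16 + Q) (z(Q) = (2*Q)*(16 + Q) = 2*Q*(16 + Q))
G(J) = J*(-5 - 3*J) (G(J) = (J + (-5 - 4*J))*J = (-5 - 3*J)*J = J*(-5 - 3*J))
(G(3 + 5)*(-83) + z(7)) - 1*220389 = (-(3 + 5)*(5 + 3*(3 + 5))*(-83) + 2*7*(16 + 7)) - 1*220389 = (-1*8*(5 + 3*8)*(-83) + 2*7*23) - 220389 = (-1*8*(5 + 24)*(-83) + 322) - 220389 = (-1*8*29*(-83) + 322) - 220389 = (-232*(-83) + 322) - 220389 = (19256 + 322) - 220389 = 19578 - 220389 = -200811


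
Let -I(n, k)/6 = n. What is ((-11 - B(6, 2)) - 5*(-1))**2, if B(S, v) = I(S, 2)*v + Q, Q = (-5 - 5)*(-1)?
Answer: 3136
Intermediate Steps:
I(n, k) = -6*n
Q = 10 (Q = -10*(-1) = 10)
B(S, v) = 10 - 6*S*v (B(S, v) = (-6*S)*v + 10 = -6*S*v + 10 = 10 - 6*S*v)
((-11 - B(6, 2)) - 5*(-1))**2 = ((-11 - (10 - 6*6*2)) - 5*(-1))**2 = ((-11 - (10 - 72)) + 5)**2 = ((-11 - 1*(-62)) + 5)**2 = ((-11 + 62) + 5)**2 = (51 + 5)**2 = 56**2 = 3136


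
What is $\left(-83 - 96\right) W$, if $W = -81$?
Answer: $14499$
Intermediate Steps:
$\left(-83 - 96\right) W = \left(-83 - 96\right) \left(-81\right) = \left(-179\right) \left(-81\right) = 14499$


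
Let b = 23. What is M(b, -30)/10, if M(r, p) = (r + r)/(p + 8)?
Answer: -23/110 ≈ -0.20909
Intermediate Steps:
M(r, p) = 2*r/(8 + p) (M(r, p) = (2*r)/(8 + p) = 2*r/(8 + p))
M(b, -30)/10 = (2*23/(8 - 30))/10 = (2*23/(-22))*(1/10) = (2*23*(-1/22))*(1/10) = -23/11*1/10 = -23/110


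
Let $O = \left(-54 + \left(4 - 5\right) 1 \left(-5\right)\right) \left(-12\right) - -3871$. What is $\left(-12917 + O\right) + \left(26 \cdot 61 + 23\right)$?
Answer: $-6849$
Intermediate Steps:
$O = 4459$ ($O = \left(-54 - -5\right) \left(-12\right) + 3871 = \left(-54 + 5\right) \left(-12\right) + 3871 = \left(-49\right) \left(-12\right) + 3871 = 588 + 3871 = 4459$)
$\left(-12917 + O\right) + \left(26 \cdot 61 + 23\right) = \left(-12917 + 4459\right) + \left(26 \cdot 61 + 23\right) = -8458 + \left(1586 + 23\right) = -8458 + 1609 = -6849$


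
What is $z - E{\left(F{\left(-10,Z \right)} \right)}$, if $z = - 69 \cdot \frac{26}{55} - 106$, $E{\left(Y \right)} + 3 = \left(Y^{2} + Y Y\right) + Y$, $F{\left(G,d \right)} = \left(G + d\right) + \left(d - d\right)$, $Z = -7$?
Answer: $- \frac{38314}{55} \approx -696.62$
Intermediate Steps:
$F{\left(G,d \right)} = G + d$ ($F{\left(G,d \right)} = \left(G + d\right) + 0 = G + d$)
$E{\left(Y \right)} = -3 + Y + 2 Y^{2}$ ($E{\left(Y \right)} = -3 + \left(\left(Y^{2} + Y Y\right) + Y\right) = -3 + \left(\left(Y^{2} + Y^{2}\right) + Y\right) = -3 + \left(2 Y^{2} + Y\right) = -3 + \left(Y + 2 Y^{2}\right) = -3 + Y + 2 Y^{2}$)
$z = - \frac{7624}{55}$ ($z = - 69 \cdot 26 \cdot \frac{1}{55} - 106 = \left(-69\right) \frac{26}{55} - 106 = - \frac{1794}{55} - 106 = - \frac{7624}{55} \approx -138.62$)
$z - E{\left(F{\left(-10,Z \right)} \right)} = - \frac{7624}{55} - \left(-3 - 17 + 2 \left(-10 - 7\right)^{2}\right) = - \frac{7624}{55} - \left(-3 - 17 + 2 \left(-17\right)^{2}\right) = - \frac{7624}{55} - \left(-3 - 17 + 2 \cdot 289\right) = - \frac{7624}{55} - \left(-3 - 17 + 578\right) = - \frac{7624}{55} - 558 = - \frac{38314}{55}$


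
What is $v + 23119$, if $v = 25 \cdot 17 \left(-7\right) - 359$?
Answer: $19785$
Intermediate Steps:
$v = -3334$ ($v = 425 \left(-7\right) - 359 = -2975 - 359 = -3334$)
$v + 23119 = -3334 + 23119 = 19785$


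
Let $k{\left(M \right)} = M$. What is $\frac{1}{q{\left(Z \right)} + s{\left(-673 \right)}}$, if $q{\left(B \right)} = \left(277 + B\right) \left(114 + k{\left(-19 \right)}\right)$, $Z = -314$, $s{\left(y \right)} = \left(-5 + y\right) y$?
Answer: $\frac{1}{452779} \approx 2.2086 \cdot 10^{-6}$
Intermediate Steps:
$s{\left(y \right)} = y \left(-5 + y\right)$
$q{\left(B \right)} = 26315 + 95 B$ ($q{\left(B \right)} = \left(277 + B\right) \left(114 - 19\right) = \left(277 + B\right) 95 = 26315 + 95 B$)
$\frac{1}{q{\left(Z \right)} + s{\left(-673 \right)}} = \frac{1}{\left(26315 + 95 \left(-314\right)\right) - 673 \left(-5 - 673\right)} = \frac{1}{\left(26315 - 29830\right) - -456294} = \frac{1}{-3515 + 456294} = \frac{1}{452779}$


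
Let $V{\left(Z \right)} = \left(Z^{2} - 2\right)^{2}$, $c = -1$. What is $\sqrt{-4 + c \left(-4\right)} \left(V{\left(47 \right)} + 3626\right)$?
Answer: $0$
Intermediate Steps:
$V{\left(Z \right)} = \left(-2 + Z^{2}\right)^{2}$
$\sqrt{-4 + c \left(-4\right)} \left(V{\left(47 \right)} + 3626\right) = \sqrt{-4 - -4} \left(\left(-2 + 47^{2}\right)^{2} + 3626\right) = \sqrt{-4 + 4} \left(\left(-2 + 2209\right)^{2} + 3626\right) = \sqrt{0} \left(2207^{2} + 3626\right) = 0 \left(4870849 + 3626\right) = 0 \cdot 4874475 = 0$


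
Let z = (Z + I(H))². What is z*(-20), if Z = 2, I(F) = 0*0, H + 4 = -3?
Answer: -80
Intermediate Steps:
H = -7 (H = -4 - 3 = -7)
I(F) = 0
z = 4 (z = (2 + 0)² = 2² = 4)
z*(-20) = 4*(-20) = -80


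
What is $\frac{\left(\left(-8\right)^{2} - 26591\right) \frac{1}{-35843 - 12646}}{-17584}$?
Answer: $- \frac{26527}{852630576} \approx -3.1112 \cdot 10^{-5}$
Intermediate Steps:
$\frac{\left(\left(-8\right)^{2} - 26591\right) \frac{1}{-35843 - 12646}}{-17584} = \frac{64 - 26591}{-48489} \left(- \frac{1}{17584}\right) = \left(-26527\right) \left(- \frac{1}{48489}\right) \left(- \frac{1}{17584}\right) = \frac{26527}{48489} \left(- \frac{1}{17584}\right) = - \frac{26527}{852630576}$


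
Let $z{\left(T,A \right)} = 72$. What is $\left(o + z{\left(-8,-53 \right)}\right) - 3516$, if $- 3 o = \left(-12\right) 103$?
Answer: $-3032$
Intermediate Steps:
$o = 412$ ($o = - \frac{\left(-12\right) 103}{3} = \left(- \frac{1}{3}\right) \left(-1236\right) = 412$)
$\left(o + z{\left(-8,-53 \right)}\right) - 3516 = \left(412 + 72\right) - 3516 = 484 - 3516 = -3032$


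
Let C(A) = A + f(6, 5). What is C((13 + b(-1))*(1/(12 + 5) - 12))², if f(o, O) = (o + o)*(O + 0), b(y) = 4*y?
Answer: 651249/289 ≈ 2253.5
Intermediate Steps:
f(o, O) = 2*O*o (f(o, O) = (2*o)*O = 2*O*o)
C(A) = 60 + A (C(A) = A + 2*5*6 = A + 60 = 60 + A)
C((13 + b(-1))*(1/(12 + 5) - 12))² = (60 + (13 + 4*(-1))*(1/(12 + 5) - 12))² = (60 + (13 - 4)*(1/17 - 12))² = (60 + 9*(1/17 - 12))² = (60 + 9*(-203/17))² = (60 - 1827/17)² = (-807/17)² = 651249/289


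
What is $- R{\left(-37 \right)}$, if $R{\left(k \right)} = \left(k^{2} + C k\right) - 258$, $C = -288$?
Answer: $-11767$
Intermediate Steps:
$R{\left(k \right)} = -258 + k^{2} - 288 k$ ($R{\left(k \right)} = \left(k^{2} - 288 k\right) - 258 = -258 + k^{2} - 288 k$)
$- R{\left(-37 \right)} = - (-258 + \left(-37\right)^{2} - -10656) = - (-258 + 1369 + 10656) = \left(-1\right) 11767 = -11767$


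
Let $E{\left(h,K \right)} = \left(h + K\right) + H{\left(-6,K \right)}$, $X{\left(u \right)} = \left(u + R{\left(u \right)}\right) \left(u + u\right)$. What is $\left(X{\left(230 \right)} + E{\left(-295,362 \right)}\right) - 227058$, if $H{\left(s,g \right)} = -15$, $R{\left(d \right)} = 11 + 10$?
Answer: $-111546$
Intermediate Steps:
$R{\left(d \right)} = 21$
$X{\left(u \right)} = 2 u \left(21 + u\right)$ ($X{\left(u \right)} = \left(u + 21\right) \left(u + u\right) = \left(21 + u\right) 2 u = 2 u \left(21 + u\right)$)
$E{\left(h,K \right)} = -15 + K + h$ ($E{\left(h,K \right)} = \left(h + K\right) - 15 = \left(K + h\right) - 15 = -15 + K + h$)
$\left(X{\left(230 \right)} + E{\left(-295,362 \right)}\right) - 227058 = \left(2 \cdot 230 \left(21 + 230\right) - -52\right) - 227058 = \left(2 \cdot 230 \cdot 251 + 52\right) - 227058 = \left(115460 + 52\right) - 227058 = 115512 - 227058 = -111546$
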